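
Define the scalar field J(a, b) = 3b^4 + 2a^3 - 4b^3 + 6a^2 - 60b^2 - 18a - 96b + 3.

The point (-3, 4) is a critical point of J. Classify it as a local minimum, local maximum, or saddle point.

saddle point

The mixed partial ∂²J/∂a∂b is 0, so the Hessian at any point is diag(J_aa, J_bb) = diag(12(a + 1), 12(3b^2 - 2b - 10)).
At (-3, 4): H = diag(-24, 360).
The eigenvalues have opposite signs, so H is indefinite: a saddle point.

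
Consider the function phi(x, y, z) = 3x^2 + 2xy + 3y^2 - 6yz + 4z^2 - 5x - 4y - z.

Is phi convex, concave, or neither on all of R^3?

convex

phi is quadratic, so its Hessian is the constant matrix H = [[6, 2, 0], [2, 6, -6], [0, -6, 8]].
Leading principal minors: 6, 32, 40.
All positive ⇒ H ≻ 0 ⇒ convex.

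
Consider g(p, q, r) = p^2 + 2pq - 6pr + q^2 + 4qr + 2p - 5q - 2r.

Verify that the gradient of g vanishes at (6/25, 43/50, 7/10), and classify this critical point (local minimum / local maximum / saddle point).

saddle point

∇g = (2p + 2q - 6r + 2, 2p + 2q + 4r - 5, -6p + 4q - 2); substituting (6/25, 43/50, 7/10) gives ∇g = (0, 0, 0), so (6/25, 43/50, 7/10) is indeed a critical point.
The Hessian is constant: H = [[2, 2, -6], [2, 2, 4], [-6, 4, 0]].
Leading principal minors: Δ₁ = 2, Δ₂ = 0, Δ₃ = -200.
The minors fit neither the all-positive nor the alternating-sign pattern, so H is indefinite: a saddle point.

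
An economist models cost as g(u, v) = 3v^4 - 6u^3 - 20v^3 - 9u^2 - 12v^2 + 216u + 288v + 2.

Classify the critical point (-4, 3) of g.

saddle point

The mixed partial ∂²g/∂u∂v is 0, so the Hessian at any point is diag(g_uu, g_vv) = diag(-18(2u + 1), 12(3v^2 - 10v - 2)).
At (-4, 3): H = diag(126, -60).
The eigenvalues have opposite signs, so H is indefinite: a saddle point.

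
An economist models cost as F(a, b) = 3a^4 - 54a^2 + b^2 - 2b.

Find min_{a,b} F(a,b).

F(a,b) separates as P(a) + Q(b), so its minimum is min P + min Q.
P'(a) = 12a(a - 3)(a + 3) vanishes at a ∈ {-3, 0, 3}; Q'(b) = 2b - 2 vanishes at b ∈ {1}.
Local minima of P (where P''>0): P(-3)=-243, P(3)=-243. Local minima of Q: Q(1)=-1.
So the global minimum of F is P(-3) + Q(1) = -243 − 1 = -244, attained at (-3, 1).

-244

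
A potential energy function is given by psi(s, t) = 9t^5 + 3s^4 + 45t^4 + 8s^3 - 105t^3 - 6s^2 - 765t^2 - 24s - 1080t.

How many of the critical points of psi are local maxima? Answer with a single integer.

psi separates as a function of s plus a function of t, so ∇psi=0 decouples.
∂psi/∂s = 12(s - 1)(s + 1)(s + 2) = 0 at s ∈ {-2, -1, 1}; ∂psi/∂t = 45(t - 3)(t + 1)(t + 2)(t + 4) = 0 at t ∈ {-4, -2, -1, 3}.
The Hessian is diagonal: diag(psi_ss, psi_tt). Second derivatives: psi_ss(-2)=36, psi_ss(-1)=-24, psi_ss(1)=72; psi_tt(-4)=-1890, psi_tt(-2)=450, psi_tt(-1)=-540, psi_tt(3)=6300.
Local maxima occur where both diagonal entries negative: (-1, -4), (-1, -1). Count: 2.

2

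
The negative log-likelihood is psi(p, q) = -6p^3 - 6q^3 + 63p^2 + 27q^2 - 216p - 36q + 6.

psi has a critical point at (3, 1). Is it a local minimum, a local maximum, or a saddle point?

The mixed partial ∂²psi/∂p∂q is 0, so the Hessian at any point is diag(psi_pp, psi_qq) = diag(18(-2p + 7), 18(-2q + 3)).
At (3, 1): H = diag(18, 18).
Both eigenvalues are positive, so H is positive definite: a local minimum.

local minimum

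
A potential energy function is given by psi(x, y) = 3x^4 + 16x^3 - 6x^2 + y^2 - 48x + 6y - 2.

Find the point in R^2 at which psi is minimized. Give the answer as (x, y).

(-4, -3)

psi(x,y) separates as P(x) + Q(y) − 2, so its minimum is min P + min Q − 2.
P'(x) = 12(x - 1)(x + 1)(x + 4) vanishes at x ∈ {-4, -1, 1}; Q'(y) = 2y + 6 vanishes at y ∈ {-3}.
Local minima of P (where P''>0): P(-4)=-160, P(1)=-35. Local minima of Q: Q(-3)=-9.
So the global minimum of psi is P(-4) + Q(-3) − 2 = -160 − 9 − 2 = -171, attained at (-4, -3).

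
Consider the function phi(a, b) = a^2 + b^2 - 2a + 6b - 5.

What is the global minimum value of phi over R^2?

-15

phi(a,b) separates as P(a) + Q(b) − 5, so its minimum is min P + min Q − 5.
P'(a) = 2a - 2 vanishes at a ∈ {1}; Q'(b) = 2b + 6 vanishes at b ∈ {-3}.
Local minima of P (where P''>0): P(1)=-1. Local minima of Q: Q(-3)=-9.
So the global minimum of phi is P(1) + Q(-3) − 5 = -1 − 9 − 5 = -15, attained at (1, -3).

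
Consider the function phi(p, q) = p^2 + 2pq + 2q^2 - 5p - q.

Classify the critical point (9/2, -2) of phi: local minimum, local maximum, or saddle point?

local minimum

The Hessian of phi is constant: H = [[2, 2], [2, 4]].
det(H) = 2·4 − 2² = 4.
det(H) > 0 and tr(H) = 6 > 0, so H is positive definite and the point is a local minimum.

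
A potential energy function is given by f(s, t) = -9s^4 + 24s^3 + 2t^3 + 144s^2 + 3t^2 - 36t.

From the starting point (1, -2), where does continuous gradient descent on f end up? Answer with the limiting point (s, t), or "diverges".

f is separable, so gradient descent decouples: s follows -∂f/∂s, t follows -∂f/∂t.
∂f/∂s = -36s(s - 4)(s + 2); at s=1 this is 324, so s decreases.
∂f/∂t = 6(t - 2)(t + 3); at t=-2 this is -24, so t increases.
s converges to its nearest critical value 0 (a local min of the s-part); t converges to 2. The iterate converges to (0, 2).

(0, 2)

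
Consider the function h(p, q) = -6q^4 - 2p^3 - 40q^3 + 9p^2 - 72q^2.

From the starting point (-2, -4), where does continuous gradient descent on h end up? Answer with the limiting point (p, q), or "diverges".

diverges

h is separable, so gradient descent decouples: p follows -∂h/∂p, q follows -∂h/∂q.
∂h/∂p = -6p(p - 3); at p=-2 this is -60, so p increases.
∂h/∂q = -24q(q + 2)(q + 3); at q=-4 this is 192, so q decreases.
The q-coordinate has no critical point in that direction and runs off to infinity.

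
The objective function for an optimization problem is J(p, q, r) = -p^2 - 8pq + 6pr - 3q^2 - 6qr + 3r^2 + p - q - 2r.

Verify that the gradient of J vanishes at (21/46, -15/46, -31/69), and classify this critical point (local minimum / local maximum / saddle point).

∇J = (-2p - 8q + 6r + 1, -8p - 6q - 6r - 1, 6p - 6q + 6r - 2); substituting (21/46, -15/46, -31/69) gives ∇J = (0, 0, 0), so (21/46, -15/46, -31/69) is indeed a critical point.
The Hessian is constant: H = [[-2, -8, 6], [-8, -6, -6], [6, -6, 6]].
Leading principal minors: Δ₁ = -2, Δ₂ = -52, Δ₃ = 552.
The minors fit neither the all-positive nor the alternating-sign pattern, so H is indefinite: a saddle point.

saddle point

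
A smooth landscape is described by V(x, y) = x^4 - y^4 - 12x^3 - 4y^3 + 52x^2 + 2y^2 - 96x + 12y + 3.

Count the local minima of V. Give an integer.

V separates as a function of x plus a function of y, so ∇V=0 decouples.
∂V/∂x = 4(x - 4)(x - 3)(x - 2) = 0 at x ∈ {2, 3, 4}; ∂V/∂y = -4(y - 1)(y + 1)(y + 3) = 0 at y ∈ {-3, -1, 1}.
The Hessian is diagonal: diag(V_xx, V_yy). Second derivatives: V_xx(2)=8, V_xx(3)=-4, V_xx(4)=8; V_yy(-3)=-32, V_yy(-1)=16, V_yy(1)=-32.
Local minima occur where both diagonal entries positive: (2, -1), (4, -1). Count: 2.

2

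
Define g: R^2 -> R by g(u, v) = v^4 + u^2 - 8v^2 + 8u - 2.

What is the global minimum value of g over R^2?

g(u,v) separates as P(u) + Q(v) − 2, so its minimum is min P + min Q − 2.
P'(u) = 2u + 8 vanishes at u ∈ {-4}; Q'(v) = 4v(v - 2)(v + 2) vanishes at v ∈ {-2, 0, 2}.
Local minima of P (where P''>0): P(-4)=-16. Local minima of Q: Q(-2)=-16, Q(2)=-16.
So the global minimum of g is P(-4) + Q(-2) − 2 = -16 − 16 − 2 = -34, attained at (-4, -2).

-34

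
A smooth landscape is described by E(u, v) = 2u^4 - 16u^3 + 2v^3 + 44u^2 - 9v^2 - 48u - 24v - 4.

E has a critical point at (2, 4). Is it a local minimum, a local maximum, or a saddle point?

saddle point

The mixed partial ∂²E/∂u∂v is 0, so the Hessian at any point is diag(E_uu, E_vv) = diag(8(3u^2 - 12u + 11), 6(2v - 3)).
At (2, 4): H = diag(-8, 30).
The eigenvalues have opposite signs, so H is indefinite: a saddle point.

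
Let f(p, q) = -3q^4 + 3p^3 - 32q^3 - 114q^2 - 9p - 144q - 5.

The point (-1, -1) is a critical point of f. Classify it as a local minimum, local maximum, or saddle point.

local maximum

The mixed partial ∂²f/∂p∂q is 0, so the Hessian at any point is diag(f_pp, f_qq) = diag(18p, -12(3q^2 + 16q + 19)).
At (-1, -1): H = diag(-18, -72).
Both eigenvalues are negative, so H is negative definite: a local maximum.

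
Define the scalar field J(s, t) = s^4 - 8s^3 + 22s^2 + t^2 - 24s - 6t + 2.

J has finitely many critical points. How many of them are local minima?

2

J separates as a function of s plus a function of t, so ∇J=0 decouples.
∂J/∂s = 4(s - 3)(s - 2)(s - 1) = 0 at s ∈ {1, 2, 3}; ∂J/∂t = 2(t - 3) = 0 at t ∈ {3}.
The Hessian is diagonal: diag(J_ss, J_tt). Second derivatives: J_ss(1)=8, J_ss(2)=-4, J_ss(3)=8; J_tt(3)=2.
Local minima occur where both diagonal entries positive: (1, 3), (3, 3). Count: 2.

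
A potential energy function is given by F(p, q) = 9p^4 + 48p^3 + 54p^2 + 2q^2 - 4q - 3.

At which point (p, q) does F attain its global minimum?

(-3, 1)

F(p,q) separates as A(p) + B(q) − 3, so its minimum is min A + min B − 3.
A'(p) = 36p(p + 1)(p + 3) vanishes at p ∈ {-3, -1, 0}; B'(q) = 4q - 4 vanishes at q ∈ {1}.
Local minima of A (where A''>0): A(-3)=-81, A(0)=0. Local minima of B: B(1)=-2.
So the global minimum of F is A(-3) + B(1) − 3 = -81 − 2 − 3 = -86, attained at (-3, 1).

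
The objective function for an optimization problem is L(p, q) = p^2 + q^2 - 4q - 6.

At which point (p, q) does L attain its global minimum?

(0, 2)

L(p,q) separates as A(p) + B(q) − 6, so its minimum is min A + min B − 6.
A'(p) = 2p vanishes at p ∈ {0}; B'(q) = 2q - 4 vanishes at q ∈ {2}.
Local minima of A (where A''>0): A(0)=0. Local minima of B: B(2)=-4.
So the global minimum of L is A(0) + B(2) − 6 = 0 − 4 − 6 = -10, attained at (0, 2).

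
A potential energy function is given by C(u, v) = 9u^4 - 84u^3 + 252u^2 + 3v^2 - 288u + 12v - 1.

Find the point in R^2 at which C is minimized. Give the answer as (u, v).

C(u,v) separates as P(u) + Q(v) − 1, so its minimum is min P + min Q − 1.
P'(u) = 36(u - 4)(u - 2)(u - 1) vanishes at u ∈ {1, 2, 4}; Q'(v) = 6v + 12 vanishes at v ∈ {-2}.
Local minima of P (where P''>0): P(1)=-111, P(4)=-192. Local minima of Q: Q(-2)=-12.
So the global minimum of C is P(4) + Q(-2) − 1 = -192 − 12 − 1 = -205, attained at (4, -2).

(4, -2)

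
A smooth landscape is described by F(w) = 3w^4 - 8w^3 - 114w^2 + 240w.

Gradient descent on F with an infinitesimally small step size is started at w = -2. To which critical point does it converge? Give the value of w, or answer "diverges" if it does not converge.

F'(w) = 12(w - 5)(w - 1)(w + 4), so F'(-2) = 504.
Gradient descent moves in the -F' direction, i.e. w is decreasing.
The nearest critical point in that direction is w = -4, where F'' = 540 > 0 (a local minimum). The iterate converges there.

-4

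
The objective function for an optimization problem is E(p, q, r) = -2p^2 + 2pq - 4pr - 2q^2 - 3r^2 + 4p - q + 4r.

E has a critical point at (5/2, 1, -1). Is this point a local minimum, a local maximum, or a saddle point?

local maximum

The Hessian is constant: H = [[-4, 2, -4], [2, -4, 0], [-4, 0, -6]].
Leading principal minors: Δ₁ = -4, Δ₂ = 12, Δ₃ = -8.
The minors alternate sign starting negative (−, +, −), so H is negative definite: a local maximum.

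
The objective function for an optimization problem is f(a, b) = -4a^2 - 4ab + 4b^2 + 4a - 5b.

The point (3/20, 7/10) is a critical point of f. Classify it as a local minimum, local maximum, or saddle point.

The Hessian of f is constant: H = [[-8, -4], [-4, 8]].
det(H) = (-8)·8 − (-4)² = -80.
Since det(H) < 0, H is indefinite and the critical point is a saddle point.

saddle point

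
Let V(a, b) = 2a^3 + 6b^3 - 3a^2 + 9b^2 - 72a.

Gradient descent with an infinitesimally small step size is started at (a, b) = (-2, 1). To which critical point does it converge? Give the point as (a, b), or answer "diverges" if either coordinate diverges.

(4, 0)

V is separable, so gradient descent decouples: a follows -∂V/∂a, b follows -∂V/∂b.
∂V/∂a = 6(a - 4)(a + 3); at a=-2 this is -36, so a increases.
∂V/∂b = 18b(b + 1); at b=1 this is 36, so b decreases.
a converges to its nearest critical value 4 (a local min of the a-part); b converges to 0. The iterate converges to (4, 0).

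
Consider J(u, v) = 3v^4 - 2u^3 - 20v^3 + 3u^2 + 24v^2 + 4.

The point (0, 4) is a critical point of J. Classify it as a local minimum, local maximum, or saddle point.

local minimum

The mixed partial ∂²J/∂u∂v is 0, so the Hessian at any point is diag(J_uu, J_vv) = diag(6(-2u + 1), 12(3v^2 - 10v + 4)).
At (0, 4): H = diag(6, 144).
Both eigenvalues are positive, so H is positive definite: a local minimum.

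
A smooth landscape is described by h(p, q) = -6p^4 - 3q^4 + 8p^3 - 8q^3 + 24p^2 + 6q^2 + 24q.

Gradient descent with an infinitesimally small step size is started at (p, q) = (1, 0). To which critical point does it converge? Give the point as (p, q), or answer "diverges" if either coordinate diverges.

h is separable, so gradient descent decouples: p follows -∂h/∂p, q follows -∂h/∂q.
∂h/∂p = -24p(p - 2)(p + 1); at p=1 this is 48, so p decreases.
∂h/∂q = -12(q - 1)(q + 1)(q + 2); at q=0 this is 24, so q decreases.
p converges to its nearest critical value 0 (a local min of the p-part); q converges to -1. The iterate converges to (0, -1).

(0, -1)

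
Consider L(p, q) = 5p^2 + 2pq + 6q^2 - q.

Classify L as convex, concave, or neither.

L is quadratic, so its Hessian is the constant matrix H = [[10, 2], [2, 12]].
det(H) = 116, tr(H) = 22.
det(H) > 0 and tr(H) > 0, so H is positive definite everywhere: convex.

convex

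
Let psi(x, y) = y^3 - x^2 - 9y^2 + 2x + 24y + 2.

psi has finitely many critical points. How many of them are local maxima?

1

psi separates as a function of x plus a function of y, so ∇psi=0 decouples.
∂psi/∂x = -2(x - 1) = 0 at x ∈ {1}; ∂psi/∂y = 3(y - 4)(y - 2) = 0 at y ∈ {2, 4}.
The Hessian is diagonal: diag(psi_xx, psi_yy). Second derivatives: psi_xx(1)=-2; psi_yy(2)=-6, psi_yy(4)=6.
Local maxima occur where both diagonal entries negative: (1, 2). Count: 1.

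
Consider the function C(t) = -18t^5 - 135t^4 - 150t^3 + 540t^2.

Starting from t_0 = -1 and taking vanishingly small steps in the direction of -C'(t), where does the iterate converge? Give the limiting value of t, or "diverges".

C'(t) = -90t(t - 1)(t + 3)(t + 4), so C'(-1) = -1080.
Gradient descent moves in the -C' direction, i.e. t is increasing.
The nearest critical point in that direction is t = 0, where C'' = 1080 > 0 (a local minimum). The iterate converges there.

0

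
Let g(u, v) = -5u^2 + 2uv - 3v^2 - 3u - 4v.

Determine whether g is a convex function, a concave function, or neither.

g is quadratic, so its Hessian is the constant matrix H = [[-10, 2], [2, -6]].
det(H) = 56, tr(H) = -16.
det(H) > 0 and tr(H) < 0, so H is negative definite everywhere: concave.

concave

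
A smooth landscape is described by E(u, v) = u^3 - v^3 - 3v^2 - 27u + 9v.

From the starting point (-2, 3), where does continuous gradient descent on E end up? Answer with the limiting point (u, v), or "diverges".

E is separable, so gradient descent decouples: u follows -∂E/∂u, v follows -∂E/∂v.
∂E/∂u = 3(u - 3)(u + 3); at u=-2 this is -15, so u increases.
∂E/∂v = -3(v - 1)(v + 3); at v=3 this is -36, so v increases.
The v-coordinate has no critical point in that direction and runs off to infinity.

diverges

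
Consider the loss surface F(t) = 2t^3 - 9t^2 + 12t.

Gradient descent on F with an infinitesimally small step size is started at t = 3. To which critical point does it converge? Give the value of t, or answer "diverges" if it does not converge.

2

F'(t) = 6(t - 2)(t - 1), so F'(3) = 12.
Gradient descent moves in the -F' direction, i.e. t is decreasing.
The nearest critical point in that direction is t = 2, where F'' = 6 > 0 (a local minimum). The iterate converges there.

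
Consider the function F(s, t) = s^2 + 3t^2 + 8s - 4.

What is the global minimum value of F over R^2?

-20

F(s,t) separates as P(s) + Q(t) − 4, so its minimum is min P + min Q − 4.
P'(s) = 2s + 8 vanishes at s ∈ {-4}; Q'(t) = 6t vanishes at t ∈ {0}.
Local minima of P (where P''>0): P(-4)=-16. Local minima of Q: Q(0)=0.
So the global minimum of F is P(-4) + Q(0) − 4 = -16 + 0 − 4 = -20, attained at (-4, 0).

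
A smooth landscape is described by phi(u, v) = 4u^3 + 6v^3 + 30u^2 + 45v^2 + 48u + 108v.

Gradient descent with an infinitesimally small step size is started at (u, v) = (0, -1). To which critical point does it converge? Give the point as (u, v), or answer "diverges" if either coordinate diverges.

phi is separable, so gradient descent decouples: u follows -∂phi/∂u, v follows -∂phi/∂v.
∂phi/∂u = 12(u + 1)(u + 4); at u=0 this is 48, so u decreases.
∂phi/∂v = 18(v + 2)(v + 3); at v=-1 this is 36, so v decreases.
u converges to its nearest critical value -1 (a local min of the u-part); v converges to -2. The iterate converges to (-1, -2).

(-1, -2)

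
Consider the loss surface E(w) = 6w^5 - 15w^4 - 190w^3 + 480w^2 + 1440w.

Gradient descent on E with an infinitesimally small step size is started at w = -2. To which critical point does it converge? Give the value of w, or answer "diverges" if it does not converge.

-1

E'(w) = 30(w - 4)(w - 3)(w + 1)(w + 4), so E'(-2) = -1800.
Gradient descent moves in the -E' direction, i.e. w is increasing.
The nearest critical point in that direction is w = -1, where E'' = 1800 > 0 (a local minimum). The iterate converges there.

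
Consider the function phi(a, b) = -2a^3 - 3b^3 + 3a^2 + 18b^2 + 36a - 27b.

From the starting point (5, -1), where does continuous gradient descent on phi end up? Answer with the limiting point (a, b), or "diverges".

diverges

phi is separable, so gradient descent decouples: a follows -∂phi/∂a, b follows -∂phi/∂b.
∂phi/∂a = -6(a - 3)(a + 2); at a=5 this is -84, so a increases.
∂phi/∂b = -9(b - 3)(b - 1); at b=-1 this is -72, so b increases.
The a-coordinate has no critical point in that direction and runs off to infinity.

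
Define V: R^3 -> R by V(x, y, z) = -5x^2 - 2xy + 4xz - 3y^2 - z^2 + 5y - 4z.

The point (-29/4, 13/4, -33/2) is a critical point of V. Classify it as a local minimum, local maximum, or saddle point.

The Hessian is constant: H = [[-10, -2, 4], [-2, -6, 0], [4, 0, -2]].
Leading principal minors: Δ₁ = -10, Δ₂ = 56, Δ₃ = -16.
The minors alternate sign starting negative (−, +, −), so H is negative definite: a local maximum.

local maximum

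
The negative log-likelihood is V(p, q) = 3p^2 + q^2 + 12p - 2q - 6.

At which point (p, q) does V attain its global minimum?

(-2, 1)

V(p,q) separates as A(p) + B(q) − 6, so its minimum is min A + min B − 6.
A'(p) = 6p + 12 vanishes at p ∈ {-2}; B'(q) = 2q - 2 vanishes at q ∈ {1}.
Local minima of A (where A''>0): A(-2)=-12. Local minima of B: B(1)=-1.
So the global minimum of V is A(-2) + B(1) − 6 = -12 − 1 − 6 = -19, attained at (-2, 1).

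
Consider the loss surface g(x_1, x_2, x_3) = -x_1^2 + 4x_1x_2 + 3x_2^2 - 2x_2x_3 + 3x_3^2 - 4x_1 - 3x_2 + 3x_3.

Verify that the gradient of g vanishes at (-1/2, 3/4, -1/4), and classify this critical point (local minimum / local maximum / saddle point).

∇g = (-2x_1 + 4x_2 - 4, 4x_1 + 6x_2 - 2x_3 - 3, -2x_2 + 6x_3 + 3); substituting (-1/2, 3/4, -1/4) gives ∇g = (0, 0, 0), so (-1/2, 3/4, -1/4) is indeed a critical point.
The Hessian is constant: H = [[-2, 4, 0], [4, 6, -2], [0, -2, 6]].
Leading principal minors: Δ₁ = -2, Δ₂ = -28, Δ₃ = -160.
The minors fit neither the all-positive nor the alternating-sign pattern, so H is indefinite: a saddle point.

saddle point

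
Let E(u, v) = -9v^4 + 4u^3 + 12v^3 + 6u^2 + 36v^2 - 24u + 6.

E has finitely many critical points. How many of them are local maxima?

E separates as a function of u plus a function of v, so ∇E=0 decouples.
∂E/∂u = 12(u - 1)(u + 2) = 0 at u ∈ {-2, 1}; ∂E/∂v = -36v(v - 2)(v + 1) = 0 at v ∈ {-1, 0, 2}.
The Hessian is diagonal: diag(E_uu, E_vv). Second derivatives: E_uu(-2)=-36, E_uu(1)=36; E_vv(-1)=-108, E_vv(0)=72, E_vv(2)=-216.
Local maxima occur where both diagonal entries negative: (-2, -1), (-2, 2). Count: 2.

2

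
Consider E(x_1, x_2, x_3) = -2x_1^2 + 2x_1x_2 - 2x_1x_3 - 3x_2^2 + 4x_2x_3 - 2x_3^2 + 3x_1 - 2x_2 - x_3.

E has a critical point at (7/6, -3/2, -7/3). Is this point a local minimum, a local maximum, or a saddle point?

local maximum

The Hessian is constant: H = [[-4, 2, -2], [2, -6, 4], [-2, 4, -4]].
Leading principal minors: Δ₁ = -4, Δ₂ = 20, Δ₃ = -24.
The minors alternate sign starting negative (−, +, −), so H is negative definite: a local maximum.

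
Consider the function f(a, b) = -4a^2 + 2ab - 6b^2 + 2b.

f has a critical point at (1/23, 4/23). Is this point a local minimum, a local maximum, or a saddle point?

The Hessian of f is constant: H = [[-8, 2], [2, -12]].
det(H) = (-8)·(-12) − 2² = 92.
det(H) > 0 and tr(H) = -20 < 0, so H is negative definite and the point is a local maximum.

local maximum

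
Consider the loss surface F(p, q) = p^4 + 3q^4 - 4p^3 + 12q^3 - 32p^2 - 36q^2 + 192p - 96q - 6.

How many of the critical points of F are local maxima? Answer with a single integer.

F separates as a function of p plus a function of q, so ∇F=0 decouples.
∂F/∂p = 4(p - 4)(p - 3)(p + 4) = 0 at p ∈ {-4, 3, 4}; ∂F/∂q = 12(q - 2)(q + 1)(q + 4) = 0 at q ∈ {-4, -1, 2}.
The Hessian is diagonal: diag(F_pp, F_qq). Second derivatives: F_pp(-4)=224, F_pp(3)=-28, F_pp(4)=32; F_qq(-4)=216, F_qq(-1)=-108, F_qq(2)=216.
Local maxima occur where both diagonal entries negative: (3, -1). Count: 1.

1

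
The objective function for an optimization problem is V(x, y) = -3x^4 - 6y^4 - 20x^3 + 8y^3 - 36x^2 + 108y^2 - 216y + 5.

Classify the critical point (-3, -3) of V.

The mixed partial ∂²V/∂x∂y is 0, so the Hessian at any point is diag(V_xx, V_yy) = diag(-12(3x^2 + 10x + 6), 24(-3y^2 + 2y + 9)).
At (-3, -3): H = diag(-36, -576).
Both eigenvalues are negative, so H is negative definite: a local maximum.

local maximum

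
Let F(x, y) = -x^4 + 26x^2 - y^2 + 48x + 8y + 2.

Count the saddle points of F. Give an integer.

F separates as a function of x plus a function of y, so ∇F=0 decouples.
∂F/∂x = -4(x - 4)(x + 1)(x + 3) = 0 at x ∈ {-3, -1, 4}; ∂F/∂y = -2(y - 4) = 0 at y ∈ {4}.
The Hessian is diagonal: diag(F_xx, F_yy). Second derivatives: F_xx(-3)=-56, F_xx(-1)=40, F_xx(4)=-140; F_yy(4)=-2.
Saddle points occur where the two diagonal entries have opposite signs: (-1, 4). Count: 1.

1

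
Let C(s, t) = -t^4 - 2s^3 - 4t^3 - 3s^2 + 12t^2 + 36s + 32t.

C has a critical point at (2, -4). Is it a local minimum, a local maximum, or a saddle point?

local maximum

The mixed partial ∂²C/∂s∂t is 0, so the Hessian at any point is diag(C_ss, C_tt) = diag(-6(2s + 1), 12(-t^2 - 2t + 2)).
At (2, -4): H = diag(-30, -72).
Both eigenvalues are negative, so H is negative definite: a local maximum.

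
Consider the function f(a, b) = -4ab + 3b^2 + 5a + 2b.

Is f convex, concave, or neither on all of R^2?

f is quadratic, so its Hessian is the constant matrix H = [[0, -4], [-4, 6]].
det(H) = -16, tr(H) = 6.
det(H) < 0, so H is indefinite: neither convex nor concave.

neither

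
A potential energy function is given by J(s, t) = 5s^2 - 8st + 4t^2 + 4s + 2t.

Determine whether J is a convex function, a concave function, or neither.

convex

J is quadratic, so its Hessian is the constant matrix H = [[10, -8], [-8, 8]].
det(H) = 16, tr(H) = 18.
det(H) > 0 and tr(H) > 0, so H is positive definite everywhere: convex.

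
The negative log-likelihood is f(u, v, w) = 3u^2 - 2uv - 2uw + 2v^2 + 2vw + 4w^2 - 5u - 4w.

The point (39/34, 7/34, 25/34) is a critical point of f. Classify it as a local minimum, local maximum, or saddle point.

The Hessian is constant: H = [[6, -2, -2], [-2, 4, 2], [-2, 2, 8]].
Leading principal minors: Δ₁ = 6, Δ₂ = 20, Δ₃ = 136.
All leading minors are positive, so H is positive definite: a local minimum.

local minimum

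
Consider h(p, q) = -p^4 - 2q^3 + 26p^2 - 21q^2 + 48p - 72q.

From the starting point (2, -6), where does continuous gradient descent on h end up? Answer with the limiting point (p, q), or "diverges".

(-1, -4)

h is separable, so gradient descent decouples: p follows -∂h/∂p, q follows -∂h/∂q.
∂h/∂p = -4(p - 4)(p + 1)(p + 3); at p=2 this is 120, so p decreases.
∂h/∂q = -6(q + 3)(q + 4); at q=-6 this is -36, so q increases.
p converges to its nearest critical value -1 (a local min of the p-part); q converges to -4. The iterate converges to (-1, -4).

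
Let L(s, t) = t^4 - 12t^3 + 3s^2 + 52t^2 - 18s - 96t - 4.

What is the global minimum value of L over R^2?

L(s,t) separates as P(s) + Q(t) − 4, so its minimum is min P + min Q − 4.
P'(s) = 6s - 18 vanishes at s ∈ {3}; Q'(t) = 4(t - 4)(t - 3)(t - 2) vanishes at t ∈ {2, 3, 4}.
Local minima of P (where P''>0): P(3)=-27. Local minima of Q: Q(2)=-64, Q(4)=-64.
So the global minimum of L is P(3) + Q(2) − 4 = -27 − 64 − 4 = -95, attained at (3, 2).

-95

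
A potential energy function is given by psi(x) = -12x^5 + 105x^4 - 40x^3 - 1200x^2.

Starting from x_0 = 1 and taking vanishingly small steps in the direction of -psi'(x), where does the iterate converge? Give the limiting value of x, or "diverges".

4

psi'(x) = -60x(x - 5)(x - 4)(x + 2), so psi'(1) = -2160.
Gradient descent moves in the -psi' direction, i.e. x is increasing.
The nearest critical point in that direction is x = 4, where psi'' = 1440 > 0 (a local minimum). The iterate converges there.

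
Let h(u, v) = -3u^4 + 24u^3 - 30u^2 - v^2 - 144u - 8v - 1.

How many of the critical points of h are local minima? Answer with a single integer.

0

h separates as a function of u plus a function of v, so ∇h=0 decouples.
∂h/∂u = -12(u - 4)(u - 3)(u + 1) = 0 at u ∈ {-1, 3, 4}; ∂h/∂v = -2(v + 4) = 0 at v ∈ {-4}.
The Hessian is diagonal: diag(h_uu, h_vv). Second derivatives: h_uu(-1)=-240, h_uu(3)=48, h_uu(4)=-60; h_vv(-4)=-2.
Local minima occur where both diagonal entries positive: none. Count: 0.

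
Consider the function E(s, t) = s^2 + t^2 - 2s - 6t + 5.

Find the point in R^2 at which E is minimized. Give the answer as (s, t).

(1, 3)

E(s,t) separates as P(s) + Q(t) + 5, so its minimum is min P + min Q + 5.
P'(s) = 2s - 2 vanishes at s ∈ {1}; Q'(t) = 2(t - 3) vanishes at t ∈ {3}.
Local minima of P (where P''>0): P(1)=-1. Local minima of Q: Q(3)=-9.
So the global minimum of E is P(1) + Q(3) + 5 = -1 − 9 + 5 = -5, attained at (1, 3).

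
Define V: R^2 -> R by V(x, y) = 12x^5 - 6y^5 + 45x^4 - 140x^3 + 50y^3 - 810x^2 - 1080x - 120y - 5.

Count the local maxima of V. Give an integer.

V separates as a function of x plus a function of y, so ∇V=0 decouples.
∂V/∂x = 60(x - 3)(x + 1)(x + 2)(x + 3) = 0 at x ∈ {-3, -2, -1, 3}; ∂V/∂y = -30(y - 2)(y - 1)(y + 1)(y + 2) = 0 at y ∈ {-2, -1, 1, 2}.
The Hessian is diagonal: diag(V_xx, V_yy). Second derivatives: V_xx(-3)=-720, V_xx(-2)=300, V_xx(-1)=-480, V_xx(3)=7200; V_yy(-2)=360, V_yy(-1)=-180, V_yy(1)=180, V_yy(2)=-360.
Local maxima occur where both diagonal entries negative: (-3, -1), (-3, 2), (-1, -1), (-1, 2). Count: 4.

4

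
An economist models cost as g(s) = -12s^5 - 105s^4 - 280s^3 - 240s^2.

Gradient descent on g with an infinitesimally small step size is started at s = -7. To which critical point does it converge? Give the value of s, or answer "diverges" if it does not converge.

g'(s) = -60s(s + 1)(s + 2)(s + 4), so g'(-7) = -37800.
Gradient descent moves in the -g' direction, i.e. s is increasing.
The nearest critical point in that direction is s = -4, where g'' = 1440 > 0 (a local minimum). The iterate converges there.

-4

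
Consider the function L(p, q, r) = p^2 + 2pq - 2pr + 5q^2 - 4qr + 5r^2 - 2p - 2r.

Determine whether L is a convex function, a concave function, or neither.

L is quadratic, so its Hessian is the constant matrix H = [[2, 2, -2], [2, 10, -4], [-2, -4, 10]].
Leading principal minors: 2, 16, 120.
All positive ⇒ H ≻ 0 ⇒ convex.

convex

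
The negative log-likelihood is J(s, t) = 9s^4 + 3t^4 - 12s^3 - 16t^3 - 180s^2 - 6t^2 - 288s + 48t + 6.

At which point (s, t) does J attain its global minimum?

J(s,t) separates as P(s) + Q(t) + 6, so its minimum is min P + min Q + 6.
P'(s) = 36(s - 4)(s + 1)(s + 2) vanishes at s ∈ {-2, -1, 4}; Q'(t) = 12(t - 4)(t - 1)(t + 1) vanishes at t ∈ {-1, 1, 4}.
Local minima of P (where P''>0): P(-2)=96, P(4)=-2496. Local minima of Q: Q(-1)=-35, Q(4)=-160.
So the global minimum of J is P(4) + Q(4) + 6 = -2496 − 160 + 6 = -2650, attained at (4, 4).

(4, 4)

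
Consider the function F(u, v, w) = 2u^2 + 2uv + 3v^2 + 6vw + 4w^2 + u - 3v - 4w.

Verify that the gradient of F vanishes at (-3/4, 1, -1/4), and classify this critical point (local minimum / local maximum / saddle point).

local minimum

∇F = (4u + 2v + 1, 2u + 6v + 6w - 3, 6v + 8w - 4); substituting (-3/4, 1, -1/4) gives ∇F = (0, 0, 0), so (-3/4, 1, -1/4) is indeed a critical point.
The Hessian is constant: H = [[4, 2, 0], [2, 6, 6], [0, 6, 8]].
Leading principal minors: Δ₁ = 4, Δ₂ = 20, Δ₃ = 16.
All leading minors are positive, so H is positive definite: a local minimum.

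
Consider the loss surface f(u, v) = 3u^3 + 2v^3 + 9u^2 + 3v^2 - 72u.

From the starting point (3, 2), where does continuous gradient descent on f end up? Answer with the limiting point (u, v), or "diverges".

f is separable, so gradient descent decouples: u follows -∂f/∂u, v follows -∂f/∂v.
∂f/∂u = 9(u - 2)(u + 4); at u=3 this is 63, so u decreases.
∂f/∂v = 6v(v + 1); at v=2 this is 36, so v decreases.
u converges to its nearest critical value 2 (a local min of the u-part); v converges to 0. The iterate converges to (2, 0).

(2, 0)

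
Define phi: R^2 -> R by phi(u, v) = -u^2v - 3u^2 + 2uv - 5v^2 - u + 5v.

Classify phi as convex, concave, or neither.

The term -u^2v is cubic, so the Hessian is not constant.
∂²phi/∂u² = -2v - 6, which takes both signs as v varies (negative for sufficiently large v). A diagonal entry of the Hessian changing sign means the Hessian is neither positive- nor negative-semidefinite on all of R^2.

neither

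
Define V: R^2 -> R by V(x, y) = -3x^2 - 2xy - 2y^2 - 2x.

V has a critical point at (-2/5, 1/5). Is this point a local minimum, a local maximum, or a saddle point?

The Hessian of V is constant: H = [[-6, -2], [-2, -4]].
det(H) = (-6)·(-4) − (-2)² = 20.
det(H) > 0 and tr(H) = -10 < 0, so H is negative definite and the point is a local maximum.

local maximum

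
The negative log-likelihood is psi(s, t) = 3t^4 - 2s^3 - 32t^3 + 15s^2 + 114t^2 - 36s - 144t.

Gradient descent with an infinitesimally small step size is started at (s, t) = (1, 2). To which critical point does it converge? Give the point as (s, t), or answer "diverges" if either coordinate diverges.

psi is separable, so gradient descent decouples: s follows -∂psi/∂s, t follows -∂psi/∂t.
∂psi/∂s = -6(s - 3)(s - 2); at s=1 this is -12, so s increases.
∂psi/∂t = 12(t - 4)(t - 3)(t - 1); at t=2 this is 24, so t decreases.
s converges to its nearest critical value 2 (a local min of the s-part); t converges to 1. The iterate converges to (2, 1).

(2, 1)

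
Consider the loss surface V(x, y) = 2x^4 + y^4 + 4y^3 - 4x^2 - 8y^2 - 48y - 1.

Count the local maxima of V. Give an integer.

V separates as a function of x plus a function of y, so ∇V=0 decouples.
∂V/∂x = 8x(x - 1)(x + 1) = 0 at x ∈ {-1, 0, 1}; ∂V/∂y = 4(y - 2)(y + 2)(y + 3) = 0 at y ∈ {-3, -2, 2}.
The Hessian is diagonal: diag(V_xx, V_yy). Second derivatives: V_xx(-1)=16, V_xx(0)=-8, V_xx(1)=16; V_yy(-3)=20, V_yy(-2)=-16, V_yy(2)=80.
Local maxima occur where both diagonal entries negative: (0, -2). Count: 1.

1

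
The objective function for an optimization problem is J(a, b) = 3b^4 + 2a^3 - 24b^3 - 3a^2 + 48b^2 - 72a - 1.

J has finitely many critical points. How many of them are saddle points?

J separates as a function of a plus a function of b, so ∇J=0 decouples.
∂J/∂a = 6(a - 4)(a + 3) = 0 at a ∈ {-3, 4}; ∂J/∂b = 12b(b - 4)(b - 2) = 0 at b ∈ {0, 2, 4}.
The Hessian is diagonal: diag(J_aa, J_bb). Second derivatives: J_aa(-3)=-42, J_aa(4)=42; J_bb(0)=96, J_bb(2)=-48, J_bb(4)=96.
Saddle points occur where the two diagonal entries have opposite signs: (-3, 0), (-3, 4), (4, 2). Count: 3.

3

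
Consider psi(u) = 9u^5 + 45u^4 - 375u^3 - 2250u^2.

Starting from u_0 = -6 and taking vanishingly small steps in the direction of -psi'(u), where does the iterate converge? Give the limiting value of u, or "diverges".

diverges

psi'(u) = 45u(u - 5)(u + 4)(u + 5), so psi'(-6) = 5940.
Gradient descent moves in the -psi' direction, i.e. u is decreasing.
There is no critical point below u=-6, and psi' keeps the same sign, so the iterate runs off to −∞.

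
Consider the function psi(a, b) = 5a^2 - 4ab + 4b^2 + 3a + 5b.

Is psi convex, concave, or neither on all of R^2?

convex

psi is quadratic, so its Hessian is the constant matrix H = [[10, -4], [-4, 8]].
det(H) = 64, tr(H) = 18.
det(H) > 0 and tr(H) > 0, so H is positive definite everywhere: convex.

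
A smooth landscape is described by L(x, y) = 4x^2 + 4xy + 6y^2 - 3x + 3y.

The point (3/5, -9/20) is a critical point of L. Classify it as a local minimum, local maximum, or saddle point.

local minimum

The Hessian of L is constant: H = [[8, 4], [4, 12]].
det(H) = 8·12 − 4² = 80.
det(H) > 0 and tr(H) = 20 > 0, so H is positive definite and the point is a local minimum.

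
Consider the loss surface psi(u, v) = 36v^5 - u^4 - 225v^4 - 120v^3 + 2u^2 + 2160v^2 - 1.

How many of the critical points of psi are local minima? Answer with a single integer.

2

psi separates as a function of u plus a function of v, so ∇psi=0 decouples.
∂psi/∂u = -4u(u - 1)(u + 1) = 0 at u ∈ {-1, 0, 1}; ∂psi/∂v = 180v(v - 4)(v - 3)(v + 2) = 0 at v ∈ {-2, 0, 3, 4}.
The Hessian is diagonal: diag(psi_uu, psi_vv). Second derivatives: psi_uu(-1)=-8, psi_uu(0)=4, psi_uu(1)=-8; psi_vv(-2)=-10800, psi_vv(0)=4320, psi_vv(3)=-2700, psi_vv(4)=4320.
Local minima occur where both diagonal entries positive: (0, 0), (0, 4). Count: 2.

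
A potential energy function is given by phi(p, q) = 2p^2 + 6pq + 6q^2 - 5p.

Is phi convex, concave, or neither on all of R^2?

convex

phi is quadratic, so its Hessian is the constant matrix H = [[4, 6], [6, 12]].
det(H) = 12, tr(H) = 16.
det(H) > 0 and tr(H) > 0, so H is positive definite everywhere: convex.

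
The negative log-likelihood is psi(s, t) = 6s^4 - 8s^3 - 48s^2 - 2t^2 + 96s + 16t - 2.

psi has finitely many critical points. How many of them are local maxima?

psi separates as a function of s plus a function of t, so ∇psi=0 decouples.
∂psi/∂s = 24(s - 2)(s - 1)(s + 2) = 0 at s ∈ {-2, 1, 2}; ∂psi/∂t = -4(t - 4) = 0 at t ∈ {4}.
The Hessian is diagonal: diag(psi_ss, psi_tt). Second derivatives: psi_ss(-2)=288, psi_ss(1)=-72, psi_ss(2)=96; psi_tt(4)=-4.
Local maxima occur where both diagonal entries negative: (1, 4). Count: 1.

1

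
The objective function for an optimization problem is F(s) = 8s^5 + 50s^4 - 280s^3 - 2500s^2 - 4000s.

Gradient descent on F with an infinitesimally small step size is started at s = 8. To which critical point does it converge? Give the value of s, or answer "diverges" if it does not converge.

5

F'(s) = 40(s - 5)(s + 1)(s + 4)(s + 5), so F'(8) = 168480.
Gradient descent moves in the -F' direction, i.e. s is decreasing.
The nearest critical point in that direction is s = 5, where F'' = 21600 > 0 (a local minimum). The iterate converges there.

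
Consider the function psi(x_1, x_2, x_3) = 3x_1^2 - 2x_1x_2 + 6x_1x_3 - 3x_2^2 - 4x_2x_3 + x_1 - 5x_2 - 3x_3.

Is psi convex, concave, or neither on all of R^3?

neither

psi is quadratic, so its Hessian is the constant matrix H = [[6, -2, 6], [-2, -6, -4], [6, -4, 0]].
Leading principal minors: 6, -40, 216.
Neither pattern holds ⇒ H is indefinite ⇒ neither convex nor concave.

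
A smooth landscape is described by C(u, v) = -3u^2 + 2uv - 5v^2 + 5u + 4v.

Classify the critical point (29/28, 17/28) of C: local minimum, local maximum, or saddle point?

local maximum

The Hessian of C is constant: H = [[-6, 2], [2, -10]].
det(H) = (-6)·(-10) − 2² = 56.
det(H) > 0 and tr(H) = -16 < 0, so H is negative definite and the point is a local maximum.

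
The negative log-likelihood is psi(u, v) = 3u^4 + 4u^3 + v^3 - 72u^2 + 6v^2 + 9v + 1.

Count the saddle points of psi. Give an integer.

psi separates as a function of u plus a function of v, so ∇psi=0 decouples.
∂psi/∂u = 12u(u - 3)(u + 4) = 0 at u ∈ {-4, 0, 3}; ∂psi/∂v = 3(v + 1)(v + 3) = 0 at v ∈ {-3, -1}.
The Hessian is diagonal: diag(psi_uu, psi_vv). Second derivatives: psi_uu(-4)=336, psi_uu(0)=-144, psi_uu(3)=252; psi_vv(-3)=-6, psi_vv(-1)=6.
Saddle points occur where the two diagonal entries have opposite signs: (-4, -3), (0, -1), (3, -3). Count: 3.

3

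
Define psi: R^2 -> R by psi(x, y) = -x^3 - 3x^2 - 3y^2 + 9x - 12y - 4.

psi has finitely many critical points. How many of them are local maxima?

psi separates as a function of x plus a function of y, so ∇psi=0 decouples.
∂psi/∂x = -3(x - 1)(x + 3) = 0 at x ∈ {-3, 1}; ∂psi/∂y = -6(y + 2) = 0 at y ∈ {-2}.
The Hessian is diagonal: diag(psi_xx, psi_yy). Second derivatives: psi_xx(-3)=12, psi_xx(1)=-12; psi_yy(-2)=-6.
Local maxima occur where both diagonal entries negative: (1, -2). Count: 1.

1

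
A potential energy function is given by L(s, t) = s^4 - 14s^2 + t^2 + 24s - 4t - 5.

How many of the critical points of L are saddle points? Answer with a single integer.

L separates as a function of s plus a function of t, so ∇L=0 decouples.
∂L/∂s = 4(s - 2)(s - 1)(s + 3) = 0 at s ∈ {-3, 1, 2}; ∂L/∂t = 2(t - 2) = 0 at t ∈ {2}.
The Hessian is diagonal: diag(L_ss, L_tt). Second derivatives: L_ss(-3)=80, L_ss(1)=-16, L_ss(2)=20; L_tt(2)=2.
Saddle points occur where the two diagonal entries have opposite signs: (1, 2). Count: 1.

1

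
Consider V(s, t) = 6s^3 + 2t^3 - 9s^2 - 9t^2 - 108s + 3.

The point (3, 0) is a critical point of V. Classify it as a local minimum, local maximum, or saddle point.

The mixed partial ∂²V/∂s∂t is 0, so the Hessian at any point is diag(V_ss, V_tt) = diag(18(2s - 1), 6(2t - 3)).
At (3, 0): H = diag(90, -18).
The eigenvalues have opposite signs, so H is indefinite: a saddle point.

saddle point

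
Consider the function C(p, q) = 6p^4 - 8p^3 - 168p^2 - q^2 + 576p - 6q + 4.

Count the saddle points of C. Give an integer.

2

C separates as a function of p plus a function of q, so ∇C=0 decouples.
∂C/∂p = 24(p - 3)(p - 2)(p + 4) = 0 at p ∈ {-4, 2, 3}; ∂C/∂q = -2(q + 3) = 0 at q ∈ {-3}.
The Hessian is diagonal: diag(C_pp, C_qq). Second derivatives: C_pp(-4)=1008, C_pp(2)=-144, C_pp(3)=168; C_qq(-3)=-2.
Saddle points occur where the two diagonal entries have opposite signs: (-4, -3), (3, -3). Count: 2.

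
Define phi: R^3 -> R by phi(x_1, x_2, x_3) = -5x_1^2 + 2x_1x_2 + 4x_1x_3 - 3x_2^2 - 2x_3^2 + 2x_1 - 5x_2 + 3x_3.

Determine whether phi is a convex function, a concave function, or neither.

phi is quadratic, so its Hessian is the constant matrix H = [[-10, 2, 4], [2, -6, 0], [4, 0, -4]].
Leading principal minors: -10, 56, -128.
Signs alternate −, +, − ⇒ H ≺ 0 ⇒ concave.

concave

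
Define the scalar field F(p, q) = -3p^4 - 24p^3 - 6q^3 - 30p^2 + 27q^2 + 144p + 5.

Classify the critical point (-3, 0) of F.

The mixed partial ∂²F/∂p∂q is 0, so the Hessian at any point is diag(F_pp, F_qq) = diag(-12(3p^2 + 12p + 5), 18(-2q + 3)).
At (-3, 0): H = diag(48, 54).
Both eigenvalues are positive, so H is positive definite: a local minimum.

local minimum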